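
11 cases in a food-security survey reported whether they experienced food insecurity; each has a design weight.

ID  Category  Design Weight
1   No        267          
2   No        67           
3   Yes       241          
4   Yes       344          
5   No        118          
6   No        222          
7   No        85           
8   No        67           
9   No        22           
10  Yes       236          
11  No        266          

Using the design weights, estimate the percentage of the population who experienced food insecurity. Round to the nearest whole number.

42

Sum of weights for 'Yes' = 241 + 344 + 236 = 821
Total weight = 267 + 67 + 241 + 344 + 118 + 222 + 85 + 67 + 22 + 236 + 266 = 1935
Weighted proportion = 821 / 1935 = 0.42428941 → 42.428941%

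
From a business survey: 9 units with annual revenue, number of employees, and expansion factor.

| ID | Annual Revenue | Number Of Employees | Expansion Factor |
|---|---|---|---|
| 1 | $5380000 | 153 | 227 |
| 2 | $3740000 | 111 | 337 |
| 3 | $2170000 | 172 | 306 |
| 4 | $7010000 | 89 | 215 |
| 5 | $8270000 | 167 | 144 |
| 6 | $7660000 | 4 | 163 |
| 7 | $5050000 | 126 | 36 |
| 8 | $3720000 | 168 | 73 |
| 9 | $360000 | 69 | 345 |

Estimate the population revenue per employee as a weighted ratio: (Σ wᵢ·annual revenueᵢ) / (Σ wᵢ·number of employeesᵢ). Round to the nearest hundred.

Σ wᵢ·y = 7669830000
Σ wᵢ·x = 153×227 + 111×337 + 172×306 + 89×215 + 167×144 + 4×163 + 126×36 + 168×73 + 69×345
  = 34731 + 37407 + 52632 + 19135 + 24048 + 652 + 4536 + 12264 + 23805 = 209210
Ratio = 7669830000 / 209210 = 36660.915

36700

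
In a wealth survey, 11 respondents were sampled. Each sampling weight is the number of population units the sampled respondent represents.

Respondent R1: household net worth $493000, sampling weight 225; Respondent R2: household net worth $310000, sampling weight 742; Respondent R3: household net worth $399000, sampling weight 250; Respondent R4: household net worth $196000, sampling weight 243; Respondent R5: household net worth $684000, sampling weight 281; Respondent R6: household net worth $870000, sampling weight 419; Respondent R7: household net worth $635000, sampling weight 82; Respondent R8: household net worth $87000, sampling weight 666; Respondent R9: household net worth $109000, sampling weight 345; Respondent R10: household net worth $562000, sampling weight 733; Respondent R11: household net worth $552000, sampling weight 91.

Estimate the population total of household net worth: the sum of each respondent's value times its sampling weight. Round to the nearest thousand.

Weighted total = 493000×225 + 310000×742 + 399000×250 + 196000×243 + 684000×281 + 870000×419 + 635000×82 + 87000×666 + 109000×345 + 562000×733 + 552000×91
  = 110925000 + 230020000 + 99750000 + 47628000 + 192204000 + 364530000 + 52070000 + 57942000 + 37605000 + 411946000 + 50232000 = 1654852000

1654852000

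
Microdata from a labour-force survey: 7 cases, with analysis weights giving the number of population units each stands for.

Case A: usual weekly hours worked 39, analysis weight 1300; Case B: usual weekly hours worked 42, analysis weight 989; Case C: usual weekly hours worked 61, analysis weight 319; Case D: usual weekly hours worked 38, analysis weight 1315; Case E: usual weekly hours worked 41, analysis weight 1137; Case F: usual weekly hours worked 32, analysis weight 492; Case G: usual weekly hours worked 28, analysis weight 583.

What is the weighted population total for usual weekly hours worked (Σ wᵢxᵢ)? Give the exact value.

240352

Weighted total = 39×1300 + 42×989 + 61×319 + 38×1315 + 41×1137 + 32×492 + 28×583
  = 50700 + 41538 + 19459 + 49970 + 46617 + 15744 + 16324 = 240352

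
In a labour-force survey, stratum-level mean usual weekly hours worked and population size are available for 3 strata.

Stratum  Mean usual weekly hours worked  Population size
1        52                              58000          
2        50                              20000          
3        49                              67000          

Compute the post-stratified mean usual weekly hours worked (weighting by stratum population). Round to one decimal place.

50.3

Σ Nₕ·x̄ₕ = 52×58000 + 50×20000 + 49×67000
  = 3016000 + 1000000 + 3283000 = 7299000
Σ Nₕ = 58000 + 20000 + 67000 = 145000
Overall mean = 7299000 / 145000 = 50.337931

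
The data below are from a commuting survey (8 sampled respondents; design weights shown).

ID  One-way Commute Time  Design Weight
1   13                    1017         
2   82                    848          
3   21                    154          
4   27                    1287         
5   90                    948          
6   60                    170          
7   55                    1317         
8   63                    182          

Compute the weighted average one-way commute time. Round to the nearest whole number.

51

Weighted sum = 13×1017 + 82×848 + 21×154 + 27×1287 + 90×948 + 60×170 + 55×1317 + 63×182
  = 300161
Sum of weights = 1017 + 848 + 154 + 1287 + 948 + 170 + 1317 + 182 = 5923
Weighted mean = 300161 / 5923 = 50.677191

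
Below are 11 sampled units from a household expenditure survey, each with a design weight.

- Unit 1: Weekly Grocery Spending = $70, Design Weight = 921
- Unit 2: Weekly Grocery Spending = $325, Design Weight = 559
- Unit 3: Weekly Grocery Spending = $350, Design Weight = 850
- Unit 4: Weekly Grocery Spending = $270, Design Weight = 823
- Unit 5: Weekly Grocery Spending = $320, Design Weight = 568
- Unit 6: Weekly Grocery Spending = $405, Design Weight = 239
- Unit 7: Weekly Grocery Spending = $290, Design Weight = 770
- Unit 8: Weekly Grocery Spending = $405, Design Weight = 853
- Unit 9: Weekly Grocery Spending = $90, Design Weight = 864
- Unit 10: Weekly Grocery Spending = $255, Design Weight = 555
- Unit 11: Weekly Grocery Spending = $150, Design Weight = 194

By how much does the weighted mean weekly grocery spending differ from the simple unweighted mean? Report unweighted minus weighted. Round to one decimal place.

Unweighted sum = 70 + 325 + 350 + 270 + 320 + 405 + 290 + 405 + 90 + 255 + 150 = 2930
Unweighted mean = 2930 / 11 = 266.36364
Weighted sum = 70×921 + 325×559 + 350×850 + 270×823 + 320×568 + 405×239 + 290×770 + 405×853 + 90×864 + 255×555 + 150×194
  = 1861560
Sum of weights = 921 + 559 + 850 + 823 + 568 + 239 + 770 + 853 + 864 + 555 + 194 = 7196
Weighted mean = 1861560 / 7196 = 258.69372
Difference (unweighted minus weighted) = 7.6699176

7.7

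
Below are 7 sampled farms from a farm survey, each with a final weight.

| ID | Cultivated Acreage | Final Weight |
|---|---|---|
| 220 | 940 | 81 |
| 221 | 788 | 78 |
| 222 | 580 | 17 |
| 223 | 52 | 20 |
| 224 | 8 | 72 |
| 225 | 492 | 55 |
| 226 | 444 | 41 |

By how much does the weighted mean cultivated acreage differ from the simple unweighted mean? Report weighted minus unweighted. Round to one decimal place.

Unweighted sum = 940 + 788 + 580 + 52 + 8 + 492 + 444 = 3304
Unweighted mean = 3304 / 7 = 472
Weighted sum = 940×81 + 788×78 + 580×17 + 52×20 + 8×72 + 492×55 + 444×41
  = 76140 + 61464 + 9860 + 1040 + 576 + 27060 + 18204 = 194344
Sum of weights = 81 + 78 + 17 + 20 + 72 + 55 + 41 = 364
Weighted mean = 194344 / 364 = 533.91209
Difference (weighted minus unweighted) = 61.912088

61.9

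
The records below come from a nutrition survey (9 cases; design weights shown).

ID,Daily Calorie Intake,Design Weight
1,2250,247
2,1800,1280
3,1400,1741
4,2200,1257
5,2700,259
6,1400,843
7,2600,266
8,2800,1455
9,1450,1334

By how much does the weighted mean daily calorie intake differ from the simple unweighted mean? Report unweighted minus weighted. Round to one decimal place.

149.8

Unweighted sum = 2250 + 1800 + 1400 + 2200 + 2700 + 1400 + 2600 + 2800 + 1450 = 18600
Unweighted mean = 18600 / 9 = 2066.6667
Weighted sum = 2250×247 + 1800×1280 + 1400×1741 + 2200×1257 + 2700×259 + 1400×843 + 2600×266 + 2800×1455 + 1450×1334
  = 555750 + 2304000 + 2437400 + 2765400 + 699300 + 1180200 + 691600 + 4074000 + 1934300 = 16641950
Sum of weights = 247 + 1280 + 1741 + 1257 + 259 + 843 + 266 + 1455 + 1334 = 8682
Weighted mean = 16641950 / 8682 = 1916.8337
Difference (unweighted minus weighted) = 149.83299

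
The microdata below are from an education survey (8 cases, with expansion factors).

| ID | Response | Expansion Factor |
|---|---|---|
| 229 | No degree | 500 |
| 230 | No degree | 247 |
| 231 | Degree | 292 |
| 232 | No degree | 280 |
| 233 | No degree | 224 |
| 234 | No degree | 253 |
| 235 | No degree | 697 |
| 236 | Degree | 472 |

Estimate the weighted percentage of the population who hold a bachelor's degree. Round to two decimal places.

Sum of weights for 'Degree' = 292 + 472 = 764
Total weight = 500 + 247 + 292 + 280 + 224 + 253 + 697 + 472 = 2965
Weighted proportion = 764 / 2965 = 0.25767285 → 25.767285%

25.77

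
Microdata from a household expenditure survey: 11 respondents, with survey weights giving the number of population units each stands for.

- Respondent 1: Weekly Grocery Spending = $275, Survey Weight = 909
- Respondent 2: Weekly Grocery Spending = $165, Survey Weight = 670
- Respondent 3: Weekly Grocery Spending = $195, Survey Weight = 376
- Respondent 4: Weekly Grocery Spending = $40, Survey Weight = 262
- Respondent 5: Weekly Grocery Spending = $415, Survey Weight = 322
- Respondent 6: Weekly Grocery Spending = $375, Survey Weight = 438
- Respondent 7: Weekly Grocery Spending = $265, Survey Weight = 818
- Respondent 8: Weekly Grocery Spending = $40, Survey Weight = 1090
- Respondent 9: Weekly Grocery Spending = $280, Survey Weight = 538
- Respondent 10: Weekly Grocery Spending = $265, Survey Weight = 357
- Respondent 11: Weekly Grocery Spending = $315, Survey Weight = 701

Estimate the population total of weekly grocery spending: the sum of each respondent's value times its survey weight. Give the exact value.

Weighted total = 275×909 + 165×670 + 195×376 + 40×262 + 415×322 + 375×438 + 265×818 + 40×1090 + 280×538 + 265×357 + 315×701
  = 249975 + 110550 + 73320 + 10480 + 133630 + 164250 + 216770 + 43600 + 150640 + 94605 + 220815 = 1468635

1468635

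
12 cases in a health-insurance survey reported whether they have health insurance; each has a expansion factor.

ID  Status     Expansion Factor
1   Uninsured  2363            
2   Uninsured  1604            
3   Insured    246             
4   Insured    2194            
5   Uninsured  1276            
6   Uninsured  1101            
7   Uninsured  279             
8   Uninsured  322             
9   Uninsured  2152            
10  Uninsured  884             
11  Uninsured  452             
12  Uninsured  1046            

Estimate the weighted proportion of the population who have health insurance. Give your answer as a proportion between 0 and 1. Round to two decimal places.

0.18

Sum of weights for 'Insured' = 246 + 2194 = 2440
Total weight = 2363 + 1604 + 246 + 2194 + 1276 + 1101 + 279 + 322 + 2152 + 884 + 452 + 1046 = 13919
Weighted proportion = 2440 / 13919 = 0.17529995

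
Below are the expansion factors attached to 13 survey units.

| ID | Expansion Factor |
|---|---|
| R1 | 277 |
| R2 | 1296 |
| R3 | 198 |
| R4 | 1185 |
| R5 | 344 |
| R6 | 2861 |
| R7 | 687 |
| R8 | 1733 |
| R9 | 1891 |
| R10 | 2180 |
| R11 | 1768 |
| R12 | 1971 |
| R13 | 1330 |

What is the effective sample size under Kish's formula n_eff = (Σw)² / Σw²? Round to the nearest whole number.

10

Σ wᵢ = 17721
Σ wᵢ² = 32086535
n_eff = 17721² / 32086535 = 314033841 / 32086535 = 9.7870911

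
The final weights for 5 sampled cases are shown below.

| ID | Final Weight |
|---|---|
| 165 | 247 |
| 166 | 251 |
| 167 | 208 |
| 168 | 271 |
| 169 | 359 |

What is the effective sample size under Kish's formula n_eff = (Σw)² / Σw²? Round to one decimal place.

Σ wᵢ = 247 + 251 + 208 + 271 + 359 = 1336
Σ wᵢ² = 61009 + 63001 + 43264 + 73441 + 128881 = 369596
n_eff = 1336² / 369596 = 1784896 / 369596 = 4.8293163

4.8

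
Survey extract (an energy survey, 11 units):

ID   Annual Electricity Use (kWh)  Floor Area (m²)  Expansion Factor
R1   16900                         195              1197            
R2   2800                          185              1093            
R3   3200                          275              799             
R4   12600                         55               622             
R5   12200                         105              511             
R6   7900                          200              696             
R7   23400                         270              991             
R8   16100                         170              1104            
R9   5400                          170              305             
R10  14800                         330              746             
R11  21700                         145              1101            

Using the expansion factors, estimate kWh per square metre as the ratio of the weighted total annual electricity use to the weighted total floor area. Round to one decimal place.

68.5

Σ wᵢ·y = 16900×1197 + 2800×1093 + 3200×799 + 12600×622 + 12200×511 + 7900×696 + 23400×991 + 16100×1104 + 5400×305 + 14800×746 + 21700×1101
  = 20229300 + 3060400 + 2556800 + 7837200 + 6234200 + 5498400 + 23189400 + 17774400 + 1647000 + 11040800 + 23891700 = 122959600
Σ wᵢ·x = 195×1197 + 185×1093 + 275×799 + 55×622 + 105×511 + 200×696 + 270×991 + 170×1104 + 170×305 + 330×746 + 145×1101
  = 233415 + 202205 + 219725 + 34210 + 53655 + 139200 + 267570 + 187680 + 51850 + 246180 + 159645 = 1795335
Ratio = 122959600 / 1795335 = 68.488388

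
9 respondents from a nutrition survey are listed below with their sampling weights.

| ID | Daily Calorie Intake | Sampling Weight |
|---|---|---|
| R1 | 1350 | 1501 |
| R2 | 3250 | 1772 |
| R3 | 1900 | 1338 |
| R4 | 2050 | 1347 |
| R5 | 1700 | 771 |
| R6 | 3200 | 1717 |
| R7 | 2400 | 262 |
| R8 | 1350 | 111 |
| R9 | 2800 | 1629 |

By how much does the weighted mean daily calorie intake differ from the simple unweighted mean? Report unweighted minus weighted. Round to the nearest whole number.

Unweighted sum = 1350 + 3250 + 1900 + 2050 + 1700 + 3200 + 2400 + 1350 + 2800 = 20000
Unweighted mean = 20000 / 9 = 2222.2222
Weighted sum = 1350×1501 + 3250×1772 + 1900×1338 + 2050×1347 + 1700×771 + 3200×1717 + 2400×262 + 1350×111 + 2800×1629
  = 25233850
Sum of weights = 1501 + 1772 + 1338 + 1347 + 771 + 1717 + 262 + 111 + 1629 = 10448
Weighted mean = 25233850 / 10448 = 2415.1847
Difference (unweighted minus weighted) = -192.9625

-193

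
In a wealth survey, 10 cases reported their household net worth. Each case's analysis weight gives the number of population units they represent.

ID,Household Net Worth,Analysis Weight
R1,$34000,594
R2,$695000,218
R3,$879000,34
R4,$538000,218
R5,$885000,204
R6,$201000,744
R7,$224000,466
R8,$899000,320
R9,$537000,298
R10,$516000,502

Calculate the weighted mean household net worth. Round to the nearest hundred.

Weighted sum = 34000×594 + 695000×218 + 879000×34 + 538000×218 + 885000×204 + 201000×744 + 224000×466 + 899000×320 + 537000×298 + 516000×502
  = 20196000 + 151510000 + 29886000 + 117284000 + 180540000 + 149544000 + 104384000 + 287680000 + 160026000 + 259032000 = 1460082000
Sum of weights = 594 + 218 + 34 + 218 + 204 + 744 + 466 + 320 + 298 + 502 = 3598
Weighted mean = 1460082000 / 3598 = 405803.78

405800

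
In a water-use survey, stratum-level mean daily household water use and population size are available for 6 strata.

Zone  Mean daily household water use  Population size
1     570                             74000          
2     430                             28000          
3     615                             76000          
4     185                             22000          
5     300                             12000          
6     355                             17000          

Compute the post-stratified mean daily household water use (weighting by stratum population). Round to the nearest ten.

Σ Nₕ·x̄ₕ = 570×74000 + 430×28000 + 615×76000 + 185×22000 + 300×12000 + 355×17000
  = 42180000 + 12040000 + 46740000 + 4070000 + 3600000 + 6035000 = 114665000
Σ Nₕ = 229000
Overall mean = 114665000 / 229000 = 500.72052

500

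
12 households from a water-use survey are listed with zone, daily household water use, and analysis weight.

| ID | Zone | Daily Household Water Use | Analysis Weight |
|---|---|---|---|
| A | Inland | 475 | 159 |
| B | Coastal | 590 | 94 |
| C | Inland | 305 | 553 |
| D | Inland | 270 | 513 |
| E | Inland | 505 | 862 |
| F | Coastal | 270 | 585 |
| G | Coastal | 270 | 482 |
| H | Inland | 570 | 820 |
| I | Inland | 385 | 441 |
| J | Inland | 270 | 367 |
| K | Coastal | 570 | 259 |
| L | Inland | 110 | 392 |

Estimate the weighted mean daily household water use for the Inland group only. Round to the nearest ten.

Inland rows: A, C, D, E, H, I, J, L
Weighted sum = 475×159 + 305×553 + 270×513 + 505×862 + 570×820 + 385×441 + 270×367 + 110×392
  = 1597405
Sum of weights = 159 + 553 + 513 + 862 + 820 + 441 + 367 + 392 = 4107
Weighted mean = 1597405 / 4107 = 388.94692

390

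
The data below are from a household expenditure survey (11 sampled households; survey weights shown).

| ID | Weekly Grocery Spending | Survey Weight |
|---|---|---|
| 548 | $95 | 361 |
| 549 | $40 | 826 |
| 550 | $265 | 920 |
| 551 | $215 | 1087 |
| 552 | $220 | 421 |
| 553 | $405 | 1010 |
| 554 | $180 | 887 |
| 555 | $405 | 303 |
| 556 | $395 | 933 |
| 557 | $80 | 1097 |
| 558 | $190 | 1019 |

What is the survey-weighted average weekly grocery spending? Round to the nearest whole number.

Weighted sum = 95×361 + 40×826 + 265×920 + 215×1087 + 220×421 + 405×1010 + 180×887 + 405×303 + 395×933 + 80×1097 + 190×1019
  = 1978790
Sum of weights = 361 + 826 + 920 + 1087 + 421 + 1010 + 887 + 303 + 933 + 1097 + 1019 = 8864
Weighted mean = 1978790 / 8864 = 223.23894

223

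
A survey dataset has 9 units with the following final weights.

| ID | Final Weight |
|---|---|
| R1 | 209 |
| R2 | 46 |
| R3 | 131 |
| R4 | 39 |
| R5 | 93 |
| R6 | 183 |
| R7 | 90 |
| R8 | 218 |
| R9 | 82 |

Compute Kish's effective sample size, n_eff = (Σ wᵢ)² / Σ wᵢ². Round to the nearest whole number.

Σ wᵢ = 209 + 46 + 131 + 39 + 93 + 183 + 90 + 218 + 82 = 1091
Σ wᵢ² = 43681 + 2116 + 17161 + 1521 + 8649 + 33489 + 8100 + 47524 + 6724 = 168965
n_eff = 1091² / 168965 = 1190281 / 168965 = 7.0445418

7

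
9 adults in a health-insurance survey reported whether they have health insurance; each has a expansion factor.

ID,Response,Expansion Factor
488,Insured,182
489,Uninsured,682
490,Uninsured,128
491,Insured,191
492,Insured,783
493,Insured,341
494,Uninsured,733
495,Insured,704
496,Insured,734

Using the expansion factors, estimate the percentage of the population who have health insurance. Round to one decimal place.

Sum of weights for 'Insured' = 182 + 191 + 783 + 341 + 704 + 734 = 2935
Total weight = 182 + 682 + 128 + 191 + 783 + 341 + 733 + 704 + 734 = 4478
Weighted proportion = 2935 / 4478 = 0.65542653 → 65.542653%

65.5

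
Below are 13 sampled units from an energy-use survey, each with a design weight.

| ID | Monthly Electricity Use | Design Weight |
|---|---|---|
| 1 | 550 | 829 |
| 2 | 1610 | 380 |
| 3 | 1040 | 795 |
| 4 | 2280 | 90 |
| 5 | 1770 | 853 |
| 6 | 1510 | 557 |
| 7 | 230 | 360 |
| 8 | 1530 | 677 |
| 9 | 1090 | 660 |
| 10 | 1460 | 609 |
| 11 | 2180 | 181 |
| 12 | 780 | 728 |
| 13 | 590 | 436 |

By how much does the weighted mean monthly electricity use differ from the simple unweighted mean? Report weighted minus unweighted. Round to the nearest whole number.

Unweighted sum = 16620
Unweighted mean = 16620 / 13 = 1278.4615
Weighted sum = 8397440
Sum of weights = 7155
Weighted mean = 8397440 / 7155 = 1173.6464
Difference (weighted minus unweighted) = -104.81514

-105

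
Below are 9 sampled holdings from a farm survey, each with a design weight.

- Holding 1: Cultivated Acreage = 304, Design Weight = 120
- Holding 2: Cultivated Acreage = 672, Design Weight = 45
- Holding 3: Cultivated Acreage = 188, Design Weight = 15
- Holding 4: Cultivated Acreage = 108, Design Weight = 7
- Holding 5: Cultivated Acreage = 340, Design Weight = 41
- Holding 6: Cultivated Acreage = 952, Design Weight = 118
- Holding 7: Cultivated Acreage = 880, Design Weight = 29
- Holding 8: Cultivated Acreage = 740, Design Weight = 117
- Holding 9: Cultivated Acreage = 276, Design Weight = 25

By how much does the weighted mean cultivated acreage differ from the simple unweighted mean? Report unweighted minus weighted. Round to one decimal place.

-114.8

Unweighted sum = 304 + 672 + 188 + 108 + 340 + 952 + 880 + 740 + 276 = 4460
Unweighted mean = 4460 / 9 = 495.55556
Weighted sum = 304×120 + 672×45 + 188×15 + 108×7 + 340×41 + 952×118 + 880×29 + 740×117 + 276×25
  = 315572
Sum of weights = 120 + 45 + 15 + 7 + 41 + 118 + 29 + 117 + 25 = 517
Weighted mean = 315572 / 517 = 610.39072
Difference (unweighted minus weighted) = -114.83516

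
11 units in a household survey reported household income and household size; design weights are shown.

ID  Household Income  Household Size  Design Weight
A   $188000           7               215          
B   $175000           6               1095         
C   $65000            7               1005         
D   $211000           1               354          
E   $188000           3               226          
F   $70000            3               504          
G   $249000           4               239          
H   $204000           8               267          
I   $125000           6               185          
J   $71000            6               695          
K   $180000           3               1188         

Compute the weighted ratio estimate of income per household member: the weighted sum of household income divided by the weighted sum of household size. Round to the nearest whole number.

Σ wᵢ·y = 188000×215 + 175000×1095 + 65000×1005 + 211000×354 + 188000×226 + 70000×504 + 249000×239 + 204000×267 + 125000×185 + 71000×695 + 180000×1188
  = 40420000 + 191625000 + 65325000 + 74694000 + 42488000 + 35280000 + 59511000 + 54468000 + 23125000 + 49345000 + 213840000 = 850121000
Σ wᵢ·x = 7×215 + 6×1095 + 7×1005 + 1×354 + 3×226 + 3×504 + 4×239 + 8×267 + 6×185 + 6×695 + 3×1188
  = 1505 + 6570 + 7035 + 354 + 678 + 1512 + 956 + 2136 + 1110 + 4170 + 3564 = 29590
Ratio = 850121000 / 29590 = 28730.01

28730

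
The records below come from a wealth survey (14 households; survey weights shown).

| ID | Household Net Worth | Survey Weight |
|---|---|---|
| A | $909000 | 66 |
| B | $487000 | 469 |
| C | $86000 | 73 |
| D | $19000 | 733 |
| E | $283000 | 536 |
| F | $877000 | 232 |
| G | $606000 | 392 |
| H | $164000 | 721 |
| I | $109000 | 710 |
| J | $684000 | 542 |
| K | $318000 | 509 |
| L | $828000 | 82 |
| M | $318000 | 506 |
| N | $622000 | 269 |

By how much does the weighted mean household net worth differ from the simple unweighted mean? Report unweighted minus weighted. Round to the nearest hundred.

103900

Unweighted sum = 6310000
Unweighted mean = 6310000 / 14 = 450714.29
Weighted sum = 2025652000
Sum of weights = 5840
Weighted mean = 2025652000 / 5840 = 346858.22
Difference (unweighted minus weighted) = 103856.07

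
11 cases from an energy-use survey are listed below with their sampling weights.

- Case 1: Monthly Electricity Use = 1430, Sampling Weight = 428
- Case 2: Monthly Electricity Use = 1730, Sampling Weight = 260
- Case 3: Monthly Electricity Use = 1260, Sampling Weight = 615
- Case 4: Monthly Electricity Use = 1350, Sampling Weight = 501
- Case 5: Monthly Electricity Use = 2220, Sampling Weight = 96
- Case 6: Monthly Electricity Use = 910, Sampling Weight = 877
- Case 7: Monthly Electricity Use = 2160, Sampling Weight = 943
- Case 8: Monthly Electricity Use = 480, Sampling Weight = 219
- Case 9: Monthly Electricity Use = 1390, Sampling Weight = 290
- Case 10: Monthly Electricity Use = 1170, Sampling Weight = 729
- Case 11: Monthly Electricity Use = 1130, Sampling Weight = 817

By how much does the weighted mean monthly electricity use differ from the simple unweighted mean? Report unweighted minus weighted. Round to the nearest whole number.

26

Unweighted sum = 1430 + 1730 + 1260 + 1350 + 2220 + 910 + 2160 + 480 + 1390 + 1170 + 1130 = 15230
Unweighted mean = 15230 / 11 = 1384.5455
Weighted sum = 7845520
Sum of weights = 5775
Weighted mean = 7845520 / 5775 = 1358.5316
Difference (unweighted minus weighted) = 26.013853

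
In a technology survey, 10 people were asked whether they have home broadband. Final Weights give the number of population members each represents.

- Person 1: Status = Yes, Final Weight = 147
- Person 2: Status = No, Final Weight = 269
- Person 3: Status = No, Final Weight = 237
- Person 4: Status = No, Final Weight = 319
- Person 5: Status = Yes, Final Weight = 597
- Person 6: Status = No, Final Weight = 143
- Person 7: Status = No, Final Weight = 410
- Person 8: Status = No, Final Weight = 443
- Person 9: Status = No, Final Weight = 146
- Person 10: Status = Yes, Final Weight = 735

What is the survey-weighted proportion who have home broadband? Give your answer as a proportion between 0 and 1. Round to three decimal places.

0.429

Sum of weights for 'Yes' = 147 + 597 + 735 = 1479
Total weight = 3446
Weighted proportion = 1479 / 3446 = 0.42919327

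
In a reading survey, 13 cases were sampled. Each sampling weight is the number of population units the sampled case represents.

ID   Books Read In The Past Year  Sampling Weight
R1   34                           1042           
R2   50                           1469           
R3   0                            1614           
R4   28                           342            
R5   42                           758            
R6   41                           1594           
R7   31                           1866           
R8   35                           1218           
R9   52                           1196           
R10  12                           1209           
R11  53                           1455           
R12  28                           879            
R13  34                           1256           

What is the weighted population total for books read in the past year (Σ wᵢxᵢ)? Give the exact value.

Weighted total = 537251

537251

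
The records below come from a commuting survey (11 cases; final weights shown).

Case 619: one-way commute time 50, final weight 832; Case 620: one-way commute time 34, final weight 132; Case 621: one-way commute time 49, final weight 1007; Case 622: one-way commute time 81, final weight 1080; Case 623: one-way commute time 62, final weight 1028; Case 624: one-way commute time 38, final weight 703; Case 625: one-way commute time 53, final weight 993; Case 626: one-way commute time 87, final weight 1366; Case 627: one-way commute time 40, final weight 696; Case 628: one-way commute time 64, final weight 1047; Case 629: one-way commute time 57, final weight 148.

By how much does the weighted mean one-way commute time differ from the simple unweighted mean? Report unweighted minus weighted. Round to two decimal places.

Unweighted sum = 50 + 34 + 49 + 81 + 62 + 38 + 53 + 87 + 40 + 64 + 57 = 615
Unweighted mean = 615 / 11 = 55.909091
Weighted sum = 50×832 + 34×132 + 49×1007 + 81×1080 + 62×1028 + 38×703 + 53×993 + 87×1366 + 40×696 + 64×1047 + 57×148
  = 41600 + 4488 + 49343 + 87480 + 63736 + 26714 + 52629 + 118842 + 27840 + 67008 + 8436 = 548116
Sum of weights = 9032
Weighted mean = 548116 / 9032 = 60.686005
Difference (unweighted minus weighted) = -4.7769144

-4.78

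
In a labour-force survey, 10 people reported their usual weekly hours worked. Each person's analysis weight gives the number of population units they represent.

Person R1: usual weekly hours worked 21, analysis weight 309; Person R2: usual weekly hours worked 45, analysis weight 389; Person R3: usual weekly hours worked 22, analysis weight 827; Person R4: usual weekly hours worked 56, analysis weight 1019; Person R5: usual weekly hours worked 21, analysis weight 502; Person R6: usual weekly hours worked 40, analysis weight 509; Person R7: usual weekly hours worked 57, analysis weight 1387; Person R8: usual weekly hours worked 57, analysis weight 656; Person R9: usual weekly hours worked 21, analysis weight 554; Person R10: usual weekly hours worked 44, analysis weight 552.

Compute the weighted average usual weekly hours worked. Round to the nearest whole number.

42

Weighted sum = 21×309 + 45×389 + 22×827 + 56×1019 + 21×502 + 40×509 + 57×1387 + 57×656 + 21×554 + 44×552
  = 6489 + 17505 + 18194 + 57064 + 10542 + 20360 + 79059 + 37392 + 11634 + 24288 = 282527
Sum of weights = 309 + 389 + 827 + 1019 + 502 + 509 + 1387 + 656 + 554 + 552 = 6704
Weighted mean = 282527 / 6704 = 42.143049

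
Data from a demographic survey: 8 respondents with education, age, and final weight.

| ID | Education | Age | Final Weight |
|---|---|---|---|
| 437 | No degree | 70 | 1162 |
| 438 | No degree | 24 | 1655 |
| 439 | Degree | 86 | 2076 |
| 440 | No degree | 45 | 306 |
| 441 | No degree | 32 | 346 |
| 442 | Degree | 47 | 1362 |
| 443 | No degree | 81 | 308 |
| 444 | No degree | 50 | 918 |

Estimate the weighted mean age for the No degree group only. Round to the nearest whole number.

No degree rows: 437, 438, 440, 441, 443, 444
Weighted sum = 70×1162 + 24×1655 + 45×306 + 32×346 + 81×308 + 50×918
  = 81340 + 39720 + 13770 + 11072 + 24948 + 45900 = 216750
Sum of weights = 1162 + 1655 + 306 + 346 + 308 + 918 = 4695
Weighted mean = 216750 / 4695 = 46.166134

46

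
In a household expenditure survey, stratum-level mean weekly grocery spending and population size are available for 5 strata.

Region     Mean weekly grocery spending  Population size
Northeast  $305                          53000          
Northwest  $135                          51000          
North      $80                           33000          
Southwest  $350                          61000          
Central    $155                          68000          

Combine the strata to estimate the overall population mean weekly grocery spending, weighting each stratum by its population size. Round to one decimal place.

216.5

Σ Nₕ·x̄ₕ = 305×53000 + 135×51000 + 80×33000 + 350×61000 + 155×68000
  = 16165000 + 6885000 + 2640000 + 21350000 + 10540000 = 57580000
Σ Nₕ = 53000 + 51000 + 33000 + 61000 + 68000 = 266000
Overall mean = 57580000 / 266000 = 216.46617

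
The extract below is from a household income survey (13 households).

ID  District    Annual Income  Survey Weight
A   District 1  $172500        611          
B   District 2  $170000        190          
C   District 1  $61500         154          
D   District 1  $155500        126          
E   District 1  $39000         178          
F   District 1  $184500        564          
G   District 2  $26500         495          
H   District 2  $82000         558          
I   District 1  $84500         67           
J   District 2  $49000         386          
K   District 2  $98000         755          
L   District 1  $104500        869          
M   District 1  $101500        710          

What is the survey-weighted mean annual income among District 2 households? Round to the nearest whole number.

77214

District 2 rows: B, G, H, J, K
Weighted sum = 170000×190 + 26500×495 + 82000×558 + 49000×386 + 98000×755
  = 184077500
Sum of weights = 190 + 495 + 558 + 386 + 755 = 2384
Weighted mean = 184077500 / 2384 = 77213.716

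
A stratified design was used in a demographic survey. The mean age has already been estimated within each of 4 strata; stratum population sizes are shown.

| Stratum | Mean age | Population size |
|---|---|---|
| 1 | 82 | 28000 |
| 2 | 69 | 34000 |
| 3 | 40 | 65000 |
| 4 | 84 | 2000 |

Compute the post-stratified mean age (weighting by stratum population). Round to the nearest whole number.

57

Σ Nₕ·x̄ₕ = 7410000
Σ Nₕ = 28000 + 34000 + 65000 + 2000 = 129000
Overall mean = 7410000 / 129000 = 57.44186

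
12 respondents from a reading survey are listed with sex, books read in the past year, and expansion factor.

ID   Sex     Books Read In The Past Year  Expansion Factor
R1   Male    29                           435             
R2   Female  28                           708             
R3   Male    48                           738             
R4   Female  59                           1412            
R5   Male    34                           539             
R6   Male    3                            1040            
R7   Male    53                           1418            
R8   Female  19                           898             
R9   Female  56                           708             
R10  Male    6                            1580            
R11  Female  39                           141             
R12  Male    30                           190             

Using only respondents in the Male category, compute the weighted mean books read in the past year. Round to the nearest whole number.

27

Male rows: R1, R3, R5, R6, R7, R10, R12
Weighted sum = 29×435 + 48×738 + 34×539 + 3×1040 + 53×1418 + 6×1580 + 30×190
  = 159819
Sum of weights = 435 + 738 + 539 + 1040 + 1418 + 1580 + 190 = 5940
Weighted mean = 159819 / 5940 = 26.905556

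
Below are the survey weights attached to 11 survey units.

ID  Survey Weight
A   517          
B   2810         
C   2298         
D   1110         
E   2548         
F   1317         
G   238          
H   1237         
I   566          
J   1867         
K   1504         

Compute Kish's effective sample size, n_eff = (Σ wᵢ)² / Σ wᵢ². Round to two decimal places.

8.39

Σ wᵢ = 517 + 2810 + 2298 + 1110 + 2548 + 1317 + 238 + 1237 + 566 + 1867 + 1504 = 16012
Σ wᵢ² = 30557960
n_eff = 16012² / 30557960 = 256384144 / 30557960 = 8.3900936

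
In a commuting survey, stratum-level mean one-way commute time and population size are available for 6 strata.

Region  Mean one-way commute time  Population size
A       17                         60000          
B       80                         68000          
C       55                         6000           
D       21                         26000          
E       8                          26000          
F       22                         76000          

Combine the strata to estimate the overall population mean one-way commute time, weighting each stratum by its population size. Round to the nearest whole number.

Σ Nₕ·x̄ₕ = 17×60000 + 80×68000 + 55×6000 + 21×26000 + 8×26000 + 22×76000
  = 9216000
Σ Nₕ = 262000
Overall mean = 9216000 / 262000 = 35.175573

35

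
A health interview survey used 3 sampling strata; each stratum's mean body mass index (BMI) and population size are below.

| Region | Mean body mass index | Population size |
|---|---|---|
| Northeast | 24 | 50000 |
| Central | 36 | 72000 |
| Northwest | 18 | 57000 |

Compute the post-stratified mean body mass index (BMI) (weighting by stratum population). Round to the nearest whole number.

Σ Nₕ·x̄ₕ = 24×50000 + 36×72000 + 18×57000
  = 1200000 + 2592000 + 1026000 = 4818000
Σ Nₕ = 50000 + 72000 + 57000 = 179000
Overall mean = 4818000 / 179000 = 26.916201

27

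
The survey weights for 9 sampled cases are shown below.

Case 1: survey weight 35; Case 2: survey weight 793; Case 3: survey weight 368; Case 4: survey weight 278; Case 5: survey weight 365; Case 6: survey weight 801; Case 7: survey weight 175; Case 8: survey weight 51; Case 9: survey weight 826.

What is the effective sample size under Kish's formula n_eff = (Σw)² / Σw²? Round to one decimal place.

5.8

Σ wᵢ = 3692
Σ wᵢ² = 1225 + 628849 + 135424 + 77284 + 133225 + 641601 + 30625 + 2601 + 682276 = 2333110
n_eff = 3692² / 2333110 = 13630864 / 2333110 = 5.8423581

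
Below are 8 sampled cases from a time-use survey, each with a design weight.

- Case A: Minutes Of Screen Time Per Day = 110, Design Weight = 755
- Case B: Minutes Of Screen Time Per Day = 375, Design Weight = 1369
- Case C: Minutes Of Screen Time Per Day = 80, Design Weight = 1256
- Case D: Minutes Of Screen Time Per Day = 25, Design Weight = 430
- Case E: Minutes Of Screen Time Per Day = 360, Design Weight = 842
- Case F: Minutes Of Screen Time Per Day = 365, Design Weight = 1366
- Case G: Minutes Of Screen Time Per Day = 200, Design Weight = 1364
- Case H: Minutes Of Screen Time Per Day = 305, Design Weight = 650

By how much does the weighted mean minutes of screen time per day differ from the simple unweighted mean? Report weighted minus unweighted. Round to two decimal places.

Unweighted sum = 1820
Unweighted mean = 1820 / 8 = 227.5
Weighted sum = 1980415
Sum of weights = 8032
Weighted mean = 1980415 / 8032 = 246.56561
Difference (weighted minus unweighted) = 19.065613

19.07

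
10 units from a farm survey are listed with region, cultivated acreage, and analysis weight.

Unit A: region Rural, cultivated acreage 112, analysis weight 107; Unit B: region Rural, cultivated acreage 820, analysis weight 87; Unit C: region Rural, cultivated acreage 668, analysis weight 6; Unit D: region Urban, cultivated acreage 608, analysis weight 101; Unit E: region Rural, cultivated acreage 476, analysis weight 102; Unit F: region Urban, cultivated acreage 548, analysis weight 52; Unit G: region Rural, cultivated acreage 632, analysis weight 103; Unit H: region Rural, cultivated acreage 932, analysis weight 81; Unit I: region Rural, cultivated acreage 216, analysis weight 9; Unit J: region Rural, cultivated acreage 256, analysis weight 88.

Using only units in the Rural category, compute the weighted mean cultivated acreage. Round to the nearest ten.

Rural rows: A, B, C, E, G, H, I, J
Weighted sum = 112×107 + 820×87 + 668×6 + 476×102 + 632×103 + 932×81 + 216×9 + 256×88
  = 300944
Sum of weights = 107 + 87 + 6 + 102 + 103 + 81 + 9 + 88 = 583
Weighted mean = 300944 / 583 = 516.19897

520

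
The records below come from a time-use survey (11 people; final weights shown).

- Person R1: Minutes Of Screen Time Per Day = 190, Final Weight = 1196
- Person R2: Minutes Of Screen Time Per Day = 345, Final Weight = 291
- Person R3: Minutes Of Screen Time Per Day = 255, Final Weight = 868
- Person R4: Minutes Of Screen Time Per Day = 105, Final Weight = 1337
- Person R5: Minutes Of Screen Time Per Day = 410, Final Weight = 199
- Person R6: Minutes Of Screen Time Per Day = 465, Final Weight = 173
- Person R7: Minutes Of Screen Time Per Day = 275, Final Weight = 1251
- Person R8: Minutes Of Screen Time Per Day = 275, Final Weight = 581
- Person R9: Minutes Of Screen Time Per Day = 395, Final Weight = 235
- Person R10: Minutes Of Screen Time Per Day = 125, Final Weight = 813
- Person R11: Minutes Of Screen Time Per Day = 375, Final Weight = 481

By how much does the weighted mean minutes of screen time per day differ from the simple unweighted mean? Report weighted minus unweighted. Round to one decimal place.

-59.3

Unweighted sum = 190 + 345 + 255 + 105 + 410 + 465 + 275 + 275 + 395 + 125 + 375 = 3215
Unweighted mean = 3215 / 11 = 292.27273
Weighted sum = 190×1196 + 345×291 + 255×868 + 105×1337 + 410×199 + 465×173 + 275×1251 + 275×581 + 395×235 + 125×813 + 375×481
  = 1730020
Sum of weights = 7425
Weighted mean = 1730020 / 7425 = 232.99933
Difference (weighted minus unweighted) = -59.273401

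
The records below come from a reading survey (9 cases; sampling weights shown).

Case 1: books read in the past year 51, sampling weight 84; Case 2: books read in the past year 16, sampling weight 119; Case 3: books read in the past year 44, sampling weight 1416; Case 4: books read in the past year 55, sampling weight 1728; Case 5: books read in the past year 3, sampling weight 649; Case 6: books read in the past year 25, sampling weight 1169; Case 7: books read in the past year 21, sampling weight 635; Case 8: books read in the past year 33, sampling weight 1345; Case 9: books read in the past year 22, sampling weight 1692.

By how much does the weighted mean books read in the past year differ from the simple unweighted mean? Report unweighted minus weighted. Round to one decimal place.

Unweighted sum = 51 + 16 + 44 + 55 + 3 + 25 + 21 + 33 + 22 = 270
Unweighted mean = 270 / 9 = 30
Weighted sum = 289648
Sum of weights = 84 + 119 + 1416 + 1728 + 649 + 1169 + 635 + 1345 + 1692 = 8837
Weighted mean = 289648 / 8837 = 32.776734
Difference (unweighted minus weighted) = -2.7767342

-2.8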